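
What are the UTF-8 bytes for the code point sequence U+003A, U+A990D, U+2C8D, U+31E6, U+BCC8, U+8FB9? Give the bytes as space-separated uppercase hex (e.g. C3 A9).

3A F2 A9 A4 8D E2 B2 8D E3 87 A6 EB B3 88 E8 BE B9

U+003A: 1-byte form → 3A.
U+A990D: 4-byte form → F2 A9 A4 8D.
U+2C8D: 3-byte form → E2 B2 8D.
U+31E6: 3-byte form → E3 87 A6.
U+BCC8: 3-byte form → EB B3 88.
U+8FB9: 3-byte form → E8 BE B9.
Concatenated (17 bytes): 3A F2 A9 A4 8D E2 B2 8D E3 87 A6 EB B3 88 E8 BE B9.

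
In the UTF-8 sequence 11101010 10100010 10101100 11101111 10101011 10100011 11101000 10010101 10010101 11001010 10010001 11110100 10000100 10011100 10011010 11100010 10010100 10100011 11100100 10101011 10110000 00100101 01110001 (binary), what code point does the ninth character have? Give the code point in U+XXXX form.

U+0071

Offset 0: leading byte 0xEA = 11101010 → 3-byte char #1 = EA A2 AC.
Offset 3: leading byte 0xEF = 11101111 → 3-byte char #2 = EF AB A3.
Offset 6: leading byte 0xE8 = 11101000 → 3-byte char #3 = E8 95 95.
Offset 9: leading byte 0xCA = 11001010 → 2-byte char #4 = CA 91.
Offset 11: leading byte 0xF4 = 11110100 → 4-byte char #5 = F4 84 9C 9A.
Offset 15: leading byte 0xE2 = 11100010 → 3-byte char #6 = E2 94 A3.
Offset 18: leading byte 0xE4 = 11100100 → 3-byte char #7 = E4 AB B0.
Offset 21: leading byte 0x25 = 00100101 → 1-byte char #8 = 25.
Offset 22: leading byte 0x71 = 01110001 → 1-byte char #9 = 71.
Leading byte 0x71 = 01110001 matches 0xxxxxxx → 1-byte sequence.
Byte 1: 0x71 = 01110001, payload 1110001 (7 bits).
Concatenate: 1110001 = 0x71 (7 bits → U+0071).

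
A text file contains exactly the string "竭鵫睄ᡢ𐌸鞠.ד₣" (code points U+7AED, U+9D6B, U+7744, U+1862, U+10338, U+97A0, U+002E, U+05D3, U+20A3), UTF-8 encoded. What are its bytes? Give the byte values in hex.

E7 AB AD E9 B5 AB E7 9D 84 E1 A1 A2 F0 90 8C B8 E9 9E A0 2E D7 93 E2 82 A3

U+7AED: 3-byte form → E7 AB AD.
U+9D6B: 3-byte form → E9 B5 AB.
U+7744: 3-byte form → E7 9D 84.
U+1862: 3-byte form → E1 A1 A2.
U+10338: 4-byte form → F0 90 8C B8.
U+97A0: 3-byte form → E9 9E A0.
U+002E: 1-byte form → 2E.
U+05D3: 2-byte form → D7 93.
U+20A3: 3-byte form → E2 82 A3.
Concatenated (25 bytes): E7 AB AD E9 B5 AB E7 9D 84 E1 A1 A2 F0 90 8C B8 E9 9E A0 2E D7 93 E2 82 A3.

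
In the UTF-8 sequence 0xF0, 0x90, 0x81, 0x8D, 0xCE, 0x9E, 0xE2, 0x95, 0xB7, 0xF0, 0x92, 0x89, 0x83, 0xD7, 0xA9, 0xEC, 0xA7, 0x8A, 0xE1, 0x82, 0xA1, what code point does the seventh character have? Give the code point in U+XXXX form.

U+10A1

Offset 0: leading byte 0xF0 = 11110000 → 4-byte char #1 = F0 90 81 8D.
Offset 4: leading byte 0xCE = 11001110 → 2-byte char #2 = CE 9E.
Offset 6: leading byte 0xE2 = 11100010 → 3-byte char #3 = E2 95 B7.
Offset 9: leading byte 0xF0 = 11110000 → 4-byte char #4 = F0 92 89 83.
Offset 13: leading byte 0xD7 = 11010111 → 2-byte char #5 = D7 A9.
Offset 15: leading byte 0xEC = 11101100 → 3-byte char #6 = EC A7 8A.
Offset 18: leading byte 0xE1 = 11100001 → 3-byte char #7 = E1 82 A1.
Leading byte 0xE1 = 11100001 matches 1110xxxx → 3-byte sequence.
Byte 1: 0xE1 = 11100001, payload 0001 (4 bits).
Byte 2: 0x82 = 10000010 (10xxxxxx ✓), payload 000010.
Byte 3: 0xA1 = 10100001 (10xxxxxx ✓), payload 100001.
Concatenate: 0001000010100001 = 0x10A1 (16 bits → U+10A1).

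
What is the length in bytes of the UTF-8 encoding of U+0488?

2

U+0488 = 0x488. UTF-8 uses 1 byte below 0x80, 2 below 0x800, 3 below 0x10000, 4 up to 0x10FFFF. 0x488 is in U+0080–U+07FF → 2 bytes.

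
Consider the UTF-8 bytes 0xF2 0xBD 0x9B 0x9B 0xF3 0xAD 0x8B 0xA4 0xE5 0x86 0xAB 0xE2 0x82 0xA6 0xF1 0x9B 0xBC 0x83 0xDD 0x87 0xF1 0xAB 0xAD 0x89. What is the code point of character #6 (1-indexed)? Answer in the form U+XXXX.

Offset 0: leading byte 0xF2 = 11110010 → 4-byte char #1 = F2 BD 9B 9B.
Offset 4: leading byte 0xF3 = 11110011 → 4-byte char #2 = F3 AD 8B A4.
Offset 8: leading byte 0xE5 = 11100101 → 3-byte char #3 = E5 86 AB.
Offset 11: leading byte 0xE2 = 11100010 → 3-byte char #4 = E2 82 A6.
Offset 14: leading byte 0xF1 = 11110001 → 4-byte char #5 = F1 9B BC 83.
Offset 18: leading byte 0xDD = 11011101 → 2-byte char #6 = DD 87.
Leading byte 0xDD = 11011101 matches 110xxxxx → 2-byte sequence.
Byte 1: 0xDD = 11011101, payload 11101 (5 bits).
Byte 2: 0x87 = 10000111 (10xxxxxx ✓), payload 000111.
Concatenate: 11101000111 = 0x747 (11 bits → U+0747).

U+0747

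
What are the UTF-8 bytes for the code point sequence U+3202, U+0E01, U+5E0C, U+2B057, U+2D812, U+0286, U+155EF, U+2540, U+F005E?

U+3202: 3-byte form → E3 88 82.
U+0E01: 3-byte form → E0 B8 81.
U+5E0C: 3-byte form → E5 B8 8C.
U+2B057: 4-byte form → F0 AB 81 97.
U+2D812: 4-byte form → F0 AD A0 92.
U+0286: 2-byte form → CA 86.
U+155EF: 4-byte form → F0 95 97 AF.
U+2540: 3-byte form → E2 95 80.
U+F005E: 4-byte form → F3 B0 81 9E.
Concatenated (30 bytes): E3 88 82 E0 B8 81 E5 B8 8C F0 AB 81 97 F0 AD A0 92 CA 86 F0 95 97 AF E2 95 80 F3 B0 81 9E.

E3 88 82 E0 B8 81 E5 B8 8C F0 AB 81 97 F0 AD A0 92 CA 86 F0 95 97 AF E2 95 80 F3 B0 81 9E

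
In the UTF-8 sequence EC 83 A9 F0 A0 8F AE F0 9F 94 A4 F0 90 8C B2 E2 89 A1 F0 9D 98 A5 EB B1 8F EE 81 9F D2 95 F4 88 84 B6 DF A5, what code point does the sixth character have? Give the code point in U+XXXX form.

Offset 0: leading byte 0xEC = 11101100 → 3-byte char #1 = EC 83 A9.
Offset 3: leading byte 0xF0 = 11110000 → 4-byte char #2 = F0 A0 8F AE.
Offset 7: leading byte 0xF0 = 11110000 → 4-byte char #3 = F0 9F 94 A4.
Offset 11: leading byte 0xF0 = 11110000 → 4-byte char #4 = F0 90 8C B2.
Offset 15: leading byte 0xE2 = 11100010 → 3-byte char #5 = E2 89 A1.
Offset 18: leading byte 0xF0 = 11110000 → 4-byte char #6 = F0 9D 98 A5.
Leading byte 0xF0 = 11110000 matches 11110xxx → 4-byte sequence.
Byte 1: 0xF0 = 11110000, payload 000 (3 bits).
Byte 2: 0x9D = 10011101 (10xxxxxx ✓), payload 011101.
Byte 3: 0x98 = 10011000 (10xxxxxx ✓), payload 011000.
Byte 4: 0xA5 = 10100101 (10xxxxxx ✓), payload 100101.
Concatenate: 000011101011000100101 = 0x1D625 (21 bits → U+1D625).

U+1D625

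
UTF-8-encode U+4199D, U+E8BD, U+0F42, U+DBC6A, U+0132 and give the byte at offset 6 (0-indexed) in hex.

U+4199D → 4-byte form F1 81 A6 9D at offsets 0–3.
U+E8BD → 3-byte form EE A2 BD at offsets 4–6.
Offset 6 falls in char 2's range; it's byte 3 of EE A2 BD = 0xBD.

0xBD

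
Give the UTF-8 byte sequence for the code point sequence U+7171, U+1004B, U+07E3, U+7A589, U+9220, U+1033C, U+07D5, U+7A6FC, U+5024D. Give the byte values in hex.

U+7171: 3-byte form → E7 85 B1.
U+1004B: 4-byte form → F0 90 81 8B.
U+07E3: 2-byte form → DF A3.
U+7A589: 4-byte form → F1 BA 96 89.
U+9220: 3-byte form → E9 88 A0.
U+1033C: 4-byte form → F0 90 8C BC.
U+07D5: 2-byte form → DF 95.
U+7A6FC: 4-byte form → F1 BA 9B BC.
U+5024D: 4-byte form → F1 90 89 8D.
Concatenated (30 bytes): E7 85 B1 F0 90 81 8B DF A3 F1 BA 96 89 E9 88 A0 F0 90 8C BC DF 95 F1 BA 9B BC F1 90 89 8D.

E7 85 B1 F0 90 81 8B DF A3 F1 BA 96 89 E9 88 A0 F0 90 8C BC DF 95 F1 BA 9B BC F1 90 89 8D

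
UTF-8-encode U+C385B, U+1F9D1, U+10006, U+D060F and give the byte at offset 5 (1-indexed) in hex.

1-indexed offset 5 is 0-indexed offset 4.
U+C385B → 4-byte form F3 83 A1 9B at offsets 0–3.
U+1F9D1 → 4-byte form F0 9F A7 91 at offsets 4–7.
Offset 4 falls in char 2's range; it's byte 1 of F0 9F A7 91 = 0xF0.

0xF0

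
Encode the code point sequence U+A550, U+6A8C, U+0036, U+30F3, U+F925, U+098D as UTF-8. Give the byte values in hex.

EA 95 90 E6 AA 8C 36 E3 83 B3 EF A4 A5 E0 A6 8D

U+A550: 3-byte form → EA 95 90.
U+6A8C: 3-byte form → E6 AA 8C.
U+0036: 1-byte form → 36.
U+30F3: 3-byte form → E3 83 B3.
U+F925: 3-byte form → EF A4 A5.
U+098D: 3-byte form → E0 A6 8D.
Concatenated (16 bytes): EA 95 90 E6 AA 8C 36 E3 83 B3 EF A4 A5 E0 A6 8D.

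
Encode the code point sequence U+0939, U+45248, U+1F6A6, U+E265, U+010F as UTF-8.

E0 A4 B9 F1 85 89 88 F0 9F 9A A6 EE 89 A5 C4 8F

U+0939: 3-byte form → E0 A4 B9.
U+45248: 4-byte form → F1 85 89 88.
U+1F6A6: 4-byte form → F0 9F 9A A6.
U+E265: 3-byte form → EE 89 A5.
U+010F: 2-byte form → C4 8F.
Concatenated (16 bytes): E0 A4 B9 F1 85 89 88 F0 9F 9A A6 EE 89 A5 C4 8F.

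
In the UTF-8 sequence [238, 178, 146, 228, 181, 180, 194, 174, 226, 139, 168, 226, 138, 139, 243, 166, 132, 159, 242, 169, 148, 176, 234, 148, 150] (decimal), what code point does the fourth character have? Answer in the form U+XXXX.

U+22E8

Offset 0: leading byte 0xEE = 11101110 → 3-byte char #1 = EE B2 92.
Offset 3: leading byte 0xE4 = 11100100 → 3-byte char #2 = E4 B5 B4.
Offset 6: leading byte 0xC2 = 11000010 → 2-byte char #3 = C2 AE.
Offset 8: leading byte 0xE2 = 11100010 → 3-byte char #4 = E2 8B A8.
Leading byte 0xE2 = 11100010 matches 1110xxxx → 3-byte sequence.
Byte 1: 0xE2 = 11100010, payload 0010 (4 bits).
Byte 2: 0x8B = 10001011 (10xxxxxx ✓), payload 001011.
Byte 3: 0xA8 = 10101000 (10xxxxxx ✓), payload 101000.
Concatenate: 0010001011101000 = 0x22E8 (16 bits → U+22E8).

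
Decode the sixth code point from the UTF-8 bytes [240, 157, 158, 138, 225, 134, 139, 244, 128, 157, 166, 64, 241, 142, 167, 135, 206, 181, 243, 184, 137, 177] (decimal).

U+03B5

Offset 0: leading byte 0xF0 = 11110000 → 4-byte char #1 = F0 9D 9E 8A.
Offset 4: leading byte 0xE1 = 11100001 → 3-byte char #2 = E1 86 8B.
Offset 7: leading byte 0xF4 = 11110100 → 4-byte char #3 = F4 80 9D A6.
Offset 11: leading byte 0x40 = 01000000 → 1-byte char #4 = 40.
Offset 12: leading byte 0xF1 = 11110001 → 4-byte char #5 = F1 8E A7 87.
Offset 16: leading byte 0xCE = 11001110 → 2-byte char #6 = CE B5.
Leading byte 0xCE = 11001110 matches 110xxxxx → 2-byte sequence.
Byte 1: 0xCE = 11001110, payload 01110 (5 bits).
Byte 2: 0xB5 = 10110101 (10xxxxxx ✓), payload 110101.
Concatenate: 01110110101 = 0x3B5 (11 bits → U+03B5).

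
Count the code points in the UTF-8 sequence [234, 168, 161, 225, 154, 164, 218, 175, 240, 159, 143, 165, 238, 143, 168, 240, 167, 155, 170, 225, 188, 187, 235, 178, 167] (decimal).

8

Byte at offset 0: 0xEA = 11101010 → 3-byte char (#1). Advance 3.
Byte at offset 3: 0xE1 = 11100001 → 3-byte char (#2). Advance 3.
Byte at offset 6: 0xDA = 11011010 → 2-byte char (#3). Advance 2.
Byte at offset 8: 0xF0 = 11110000 → 4-byte char (#4). Advance 4.
Byte at offset 12: 0xEE = 11101110 → 3-byte char (#5). Advance 3.
Byte at offset 15: 0xF0 = 11110000 → 4-byte char (#6). Advance 4.
Byte at offset 19: 0xE1 = 11100001 → 3-byte char (#7). Advance 3.
Byte at offset 22: 0xEB = 11101011 → 3-byte char (#8). Advance 3.
Reached end at offset 25 after 8 code points.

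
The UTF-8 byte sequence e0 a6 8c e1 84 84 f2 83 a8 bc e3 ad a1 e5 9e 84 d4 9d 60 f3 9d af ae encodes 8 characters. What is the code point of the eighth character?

U+DDBEE

Offset 0: leading byte 0xE0 = 11100000 → 3-byte char #1 = E0 A6 8C.
Offset 3: leading byte 0xE1 = 11100001 → 3-byte char #2 = E1 84 84.
Offset 6: leading byte 0xF2 = 11110010 → 4-byte char #3 = F2 83 A8 BC.
Offset 10: leading byte 0xE3 = 11100011 → 3-byte char #4 = E3 AD A1.
Offset 13: leading byte 0xE5 = 11100101 → 3-byte char #5 = E5 9E 84.
Offset 16: leading byte 0xD4 = 11010100 → 2-byte char #6 = D4 9D.
Offset 18: leading byte 0x60 = 01100000 → 1-byte char #7 = 60.
Offset 19: leading byte 0xF3 = 11110011 → 4-byte char #8 = F3 9D AF AE.
Leading byte 0xF3 = 11110011 matches 11110xxx → 4-byte sequence.
Byte 1: 0xF3 = 11110011, payload 011 (3 bits).
Byte 2: 0x9D = 10011101 (10xxxxxx ✓), payload 011101.
Byte 3: 0xAF = 10101111 (10xxxxxx ✓), payload 101111.
Byte 4: 0xAE = 10101110 (10xxxxxx ✓), payload 101110.
Concatenate: 011011101101111101110 = 0xDDBEE (21 bits → U+DDBEE).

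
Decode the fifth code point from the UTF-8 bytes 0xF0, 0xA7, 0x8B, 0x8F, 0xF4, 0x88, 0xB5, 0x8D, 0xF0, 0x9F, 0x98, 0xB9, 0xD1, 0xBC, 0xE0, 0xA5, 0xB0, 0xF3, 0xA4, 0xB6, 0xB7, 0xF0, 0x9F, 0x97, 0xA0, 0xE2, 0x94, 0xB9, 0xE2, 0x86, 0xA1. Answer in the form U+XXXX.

Offset 0: leading byte 0xF0 = 11110000 → 4-byte char #1 = F0 A7 8B 8F.
Offset 4: leading byte 0xF4 = 11110100 → 4-byte char #2 = F4 88 B5 8D.
Offset 8: leading byte 0xF0 = 11110000 → 4-byte char #3 = F0 9F 98 B9.
Offset 12: leading byte 0xD1 = 11010001 → 2-byte char #4 = D1 BC.
Offset 14: leading byte 0xE0 = 11100000 → 3-byte char #5 = E0 A5 B0.
Leading byte 0xE0 = 11100000 matches 1110xxxx → 3-byte sequence.
Byte 1: 0xE0 = 11100000, payload 0000 (4 bits).
Byte 2: 0xA5 = 10100101 (10xxxxxx ✓), payload 100101.
Byte 3: 0xB0 = 10110000 (10xxxxxx ✓), payload 110000.
Concatenate: 0000100101110000 = 0x970 (16 bits → U+0970).

U+0970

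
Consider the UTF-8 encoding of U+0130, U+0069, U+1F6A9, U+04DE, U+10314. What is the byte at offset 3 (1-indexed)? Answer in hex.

0x69

1-indexed offset 3 is 0-indexed offset 2.
U+0130 → 2-byte form C4 B0 at offsets 0–1.
U+0069 → 1-byte form 69 at offsets 2–2.
Offset 2 falls in char 2's range; it's byte 1 of 69 = 0x69.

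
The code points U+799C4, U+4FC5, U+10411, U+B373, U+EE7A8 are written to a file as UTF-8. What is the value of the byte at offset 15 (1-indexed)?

1-indexed offset 15 is 0-indexed offset 14.
U+799C4 → 4-byte form F1 B9 A7 84 at offsets 0–3.
U+4FC5 → 3-byte form E4 BF 85 at offsets 4–6.
U+10411 → 4-byte form F0 90 90 91 at offsets 7–10.
U+B373 → 3-byte form EB 8D B3 at offsets 11–13.
U+EE7A8 → 4-byte form F3 AE 9E A8 at offsets 14–17.
Offset 14 falls in char 5's range; it's byte 1 of F3 AE 9E A8 = 0xF3.

0xF3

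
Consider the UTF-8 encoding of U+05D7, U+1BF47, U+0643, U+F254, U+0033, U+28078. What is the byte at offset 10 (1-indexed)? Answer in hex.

1-indexed offset 10 is 0-indexed offset 9.
U+05D7 → 2-byte form D7 97 at offsets 0–1.
U+1BF47 → 4-byte form F0 9B BD 87 at offsets 2–5.
U+0643 → 2-byte form D9 83 at offsets 6–7.
U+F254 → 3-byte form EF 89 94 at offsets 8–10.
Offset 9 falls in char 4's range; it's byte 2 of EF 89 94 = 0x89.

0x89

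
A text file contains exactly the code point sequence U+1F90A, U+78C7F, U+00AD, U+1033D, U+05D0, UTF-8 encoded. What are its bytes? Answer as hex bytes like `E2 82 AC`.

U+1F90A: 4-byte form → F0 9F A4 8A.
U+78C7F: 4-byte form → F1 B8 B1 BF.
U+00AD: 2-byte form → C2 AD.
U+1033D: 4-byte form → F0 90 8C BD.
U+05D0: 2-byte form → D7 90.
Concatenated (16 bytes): F0 9F A4 8A F1 B8 B1 BF C2 AD F0 90 8C BD D7 90.

F0 9F A4 8A F1 B8 B1 BF C2 AD F0 90 8C BD D7 90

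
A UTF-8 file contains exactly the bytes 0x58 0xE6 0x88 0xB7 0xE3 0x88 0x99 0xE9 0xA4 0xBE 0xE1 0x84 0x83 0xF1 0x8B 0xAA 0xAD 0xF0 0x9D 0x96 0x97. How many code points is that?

Byte at offset 0: 0x58 = 01011000 → 1-byte char (#1). Advance 1.
Byte at offset 1: 0xE6 = 11100110 → 3-byte char (#2). Advance 3.
Byte at offset 4: 0xE3 = 11100011 → 3-byte char (#3). Advance 3.
Byte at offset 7: 0xE9 = 11101001 → 3-byte char (#4). Advance 3.
Byte at offset 10: 0xE1 = 11100001 → 3-byte char (#5). Advance 3.
Byte at offset 13: 0xF1 = 11110001 → 4-byte char (#6). Advance 4.
Byte at offset 17: 0xF0 = 11110000 → 4-byte char (#7). Advance 4.
Reached end at offset 21 after 7 code points.

7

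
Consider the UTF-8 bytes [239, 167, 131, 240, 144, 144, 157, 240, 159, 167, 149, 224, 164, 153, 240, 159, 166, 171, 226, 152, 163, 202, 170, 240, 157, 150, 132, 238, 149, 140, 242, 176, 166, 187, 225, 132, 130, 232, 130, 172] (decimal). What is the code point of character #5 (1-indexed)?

Offset 0: leading byte 0xEF = 11101111 → 3-byte char #1 = EF A7 83.
Offset 3: leading byte 0xF0 = 11110000 → 4-byte char #2 = F0 90 90 9D.
Offset 7: leading byte 0xF0 = 11110000 → 4-byte char #3 = F0 9F A7 95.
Offset 11: leading byte 0xE0 = 11100000 → 3-byte char #4 = E0 A4 99.
Offset 14: leading byte 0xF0 = 11110000 → 4-byte char #5 = F0 9F A6 AB.
Leading byte 0xF0 = 11110000 matches 11110xxx → 4-byte sequence.
Byte 1: 0xF0 = 11110000, payload 000 (3 bits).
Byte 2: 0x9F = 10011111 (10xxxxxx ✓), payload 011111.
Byte 3: 0xA6 = 10100110 (10xxxxxx ✓), payload 100110.
Byte 4: 0xAB = 10101011 (10xxxxxx ✓), payload 101011.
Concatenate: 000011111100110101011 = 0x1F9AB (21 bits → U+1F9AB).

U+1F9AB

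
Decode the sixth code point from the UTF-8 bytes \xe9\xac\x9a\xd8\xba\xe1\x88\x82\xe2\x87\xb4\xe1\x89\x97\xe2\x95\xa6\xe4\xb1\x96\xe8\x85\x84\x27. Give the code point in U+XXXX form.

Offset 0: leading byte 0xE9 = 11101001 → 3-byte char #1 = E9 AC 9A.
Offset 3: leading byte 0xD8 = 11011000 → 2-byte char #2 = D8 BA.
Offset 5: leading byte 0xE1 = 11100001 → 3-byte char #3 = E1 88 82.
Offset 8: leading byte 0xE2 = 11100010 → 3-byte char #4 = E2 87 B4.
Offset 11: leading byte 0xE1 = 11100001 → 3-byte char #5 = E1 89 97.
Offset 14: leading byte 0xE2 = 11100010 → 3-byte char #6 = E2 95 A6.
Leading byte 0xE2 = 11100010 matches 1110xxxx → 3-byte sequence.
Byte 1: 0xE2 = 11100010, payload 0010 (4 bits).
Byte 2: 0x95 = 10010101 (10xxxxxx ✓), payload 010101.
Byte 3: 0xA6 = 10100110 (10xxxxxx ✓), payload 100110.
Concatenate: 0010010101100110 = 0x2566 (16 bits → U+2566).

U+2566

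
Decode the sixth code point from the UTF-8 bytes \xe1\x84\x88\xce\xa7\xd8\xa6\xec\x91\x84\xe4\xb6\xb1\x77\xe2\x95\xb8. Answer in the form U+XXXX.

Offset 0: leading byte 0xE1 = 11100001 → 3-byte char #1 = E1 84 88.
Offset 3: leading byte 0xCE = 11001110 → 2-byte char #2 = CE A7.
Offset 5: leading byte 0xD8 = 11011000 → 2-byte char #3 = D8 A6.
Offset 7: leading byte 0xEC = 11101100 → 3-byte char #4 = EC 91 84.
Offset 10: leading byte 0xE4 = 11100100 → 3-byte char #5 = E4 B6 B1.
Offset 13: leading byte 0x77 = 01110111 → 1-byte char #6 = 77.
Leading byte 0x77 = 01110111 matches 0xxxxxxx → 1-byte sequence.
Byte 1: 0x77 = 01110111, payload 1110111 (7 bits).
Concatenate: 1110111 = 0x77 (7 bits → U+0077).

U+0077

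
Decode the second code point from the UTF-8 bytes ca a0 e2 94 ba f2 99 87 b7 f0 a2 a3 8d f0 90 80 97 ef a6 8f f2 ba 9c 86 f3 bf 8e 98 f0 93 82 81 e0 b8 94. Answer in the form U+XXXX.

U+253A

Offset 0: leading byte 0xCA = 11001010 → 2-byte char #1 = CA A0.
Offset 2: leading byte 0xE2 = 11100010 → 3-byte char #2 = E2 94 BA.
Leading byte 0xE2 = 11100010 matches 1110xxxx → 3-byte sequence.
Byte 1: 0xE2 = 11100010, payload 0010 (4 bits).
Byte 2: 0x94 = 10010100 (10xxxxxx ✓), payload 010100.
Byte 3: 0xBA = 10111010 (10xxxxxx ✓), payload 111010.
Concatenate: 0010010100111010 = 0x253A (16 bits → U+253A).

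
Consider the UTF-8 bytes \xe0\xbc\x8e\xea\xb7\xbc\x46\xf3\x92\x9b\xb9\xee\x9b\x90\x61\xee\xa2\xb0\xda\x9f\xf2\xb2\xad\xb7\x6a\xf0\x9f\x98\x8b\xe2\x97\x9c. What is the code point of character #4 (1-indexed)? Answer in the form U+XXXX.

U+D26F9

Offset 0: leading byte 0xE0 = 11100000 → 3-byte char #1 = E0 BC 8E.
Offset 3: leading byte 0xEA = 11101010 → 3-byte char #2 = EA B7 BC.
Offset 6: leading byte 0x46 = 01000110 → 1-byte char #3 = 46.
Offset 7: leading byte 0xF3 = 11110011 → 4-byte char #4 = F3 92 9B B9.
Leading byte 0xF3 = 11110011 matches 11110xxx → 4-byte sequence.
Byte 1: 0xF3 = 11110011, payload 011 (3 bits).
Byte 2: 0x92 = 10010010 (10xxxxxx ✓), payload 010010.
Byte 3: 0x9B = 10011011 (10xxxxxx ✓), payload 011011.
Byte 4: 0xB9 = 10111001 (10xxxxxx ✓), payload 111001.
Concatenate: 011010010011011111001 = 0xD26F9 (21 bits → U+D26F9).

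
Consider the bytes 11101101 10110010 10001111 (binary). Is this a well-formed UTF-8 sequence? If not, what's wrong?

Structurally a 3-byte sequence; payload = 0xDC8F.
But 0xDC8F is in U+D800–U+DFFF, the surrogate range. Surrogates are not Unicode scalar values and are forbidden in UTF-8.

invalid (encodes a surrogate (U+D800–U+DFFF))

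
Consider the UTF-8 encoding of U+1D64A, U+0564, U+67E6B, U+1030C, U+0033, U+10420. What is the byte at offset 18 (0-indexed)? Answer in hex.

0xA0

U+1D64A → 4-byte form F0 9D 99 8A at offsets 0–3.
U+0564 → 2-byte form D5 A4 at offsets 4–5.
U+67E6B → 4-byte form F1 A7 B9 AB at offsets 6–9.
U+1030C → 4-byte form F0 90 8C 8C at offsets 10–13.
U+0033 → 1-byte form 33 at offsets 14–14.
U+10420 → 4-byte form F0 90 90 A0 at offsets 15–18.
Offset 18 falls in char 6's range; it's byte 4 of F0 90 90 A0 = 0xA0.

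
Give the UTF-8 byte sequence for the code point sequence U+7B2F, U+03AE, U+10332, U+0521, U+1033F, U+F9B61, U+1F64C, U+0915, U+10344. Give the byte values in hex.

E7 AC AF CE AE F0 90 8C B2 D4 A1 F0 90 8C BF F3 B9 AD A1 F0 9F 99 8C E0 A4 95 F0 90 8D 84

U+7B2F: 3-byte form → E7 AC AF.
U+03AE: 2-byte form → CE AE.
U+10332: 4-byte form → F0 90 8C B2.
U+0521: 2-byte form → D4 A1.
U+1033F: 4-byte form → F0 90 8C BF.
U+F9B61: 4-byte form → F3 B9 AD A1.
U+1F64C: 4-byte form → F0 9F 99 8C.
U+0915: 3-byte form → E0 A4 95.
U+10344: 4-byte form → F0 90 8D 84.
Concatenated (30 bytes): E7 AC AF CE AE F0 90 8C B2 D4 A1 F0 90 8C BF F3 B9 AD A1 F0 9F 99 8C E0 A4 95 F0 90 8D 84.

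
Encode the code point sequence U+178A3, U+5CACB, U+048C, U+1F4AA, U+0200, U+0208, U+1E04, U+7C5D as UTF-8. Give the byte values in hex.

F0 97 A2 A3 F1 9C AB 8B D2 8C F0 9F 92 AA C8 80 C8 88 E1 B8 84 E7 B1 9D

U+178A3: 4-byte form → F0 97 A2 A3.
U+5CACB: 4-byte form → F1 9C AB 8B.
U+048C: 2-byte form → D2 8C.
U+1F4AA: 4-byte form → F0 9F 92 AA.
U+0200: 2-byte form → C8 80.
U+0208: 2-byte form → C8 88.
U+1E04: 3-byte form → E1 B8 84.
U+7C5D: 3-byte form → E7 B1 9D.
Concatenated (24 bytes): F0 97 A2 A3 F1 9C AB 8B D2 8C F0 9F 92 AA C8 80 C8 88 E1 B8 84 E7 B1 9D.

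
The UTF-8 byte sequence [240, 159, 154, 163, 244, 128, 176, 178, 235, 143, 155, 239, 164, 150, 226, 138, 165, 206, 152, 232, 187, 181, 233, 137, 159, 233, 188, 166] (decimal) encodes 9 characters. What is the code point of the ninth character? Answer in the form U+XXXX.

Offset 0: leading byte 0xF0 = 11110000 → 4-byte char #1 = F0 9F 9A A3.
Offset 4: leading byte 0xF4 = 11110100 → 4-byte char #2 = F4 80 B0 B2.
Offset 8: leading byte 0xEB = 11101011 → 3-byte char #3 = EB 8F 9B.
Offset 11: leading byte 0xEF = 11101111 → 3-byte char #4 = EF A4 96.
Offset 14: leading byte 0xE2 = 11100010 → 3-byte char #5 = E2 8A A5.
Offset 17: leading byte 0xCE = 11001110 → 2-byte char #6 = CE 98.
Offset 19: leading byte 0xE8 = 11101000 → 3-byte char #7 = E8 BB B5.
Offset 22: leading byte 0xE9 = 11101001 → 3-byte char #8 = E9 89 9F.
Offset 25: leading byte 0xE9 = 11101001 → 3-byte char #9 = E9 BC A6.
Leading byte 0xE9 = 11101001 matches 1110xxxx → 3-byte sequence.
Byte 1: 0xE9 = 11101001, payload 1001 (4 bits).
Byte 2: 0xBC = 10111100 (10xxxxxx ✓), payload 111100.
Byte 3: 0xA6 = 10100110 (10xxxxxx ✓), payload 100110.
Concatenate: 1001111100100110 = 0x9F26 (16 bits → U+9F26).

U+9F26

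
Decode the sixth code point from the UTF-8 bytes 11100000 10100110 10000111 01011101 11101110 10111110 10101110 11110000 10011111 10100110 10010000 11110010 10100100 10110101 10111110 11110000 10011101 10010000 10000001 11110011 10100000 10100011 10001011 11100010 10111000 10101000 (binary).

Offset 0: leading byte 0xE0 = 11100000 → 3-byte char #1 = E0 A6 87.
Offset 3: leading byte 0x5D = 01011101 → 1-byte char #2 = 5D.
Offset 4: leading byte 0xEE = 11101110 → 3-byte char #3 = EE BE AE.
Offset 7: leading byte 0xF0 = 11110000 → 4-byte char #4 = F0 9F A6 90.
Offset 11: leading byte 0xF2 = 11110010 → 4-byte char #5 = F2 A4 B5 BE.
Offset 15: leading byte 0xF0 = 11110000 → 4-byte char #6 = F0 9D 90 81.
Leading byte 0xF0 = 11110000 matches 11110xxx → 4-byte sequence.
Byte 1: 0xF0 = 11110000, payload 000 (3 bits).
Byte 2: 0x9D = 10011101 (10xxxxxx ✓), payload 011101.
Byte 3: 0x90 = 10010000 (10xxxxxx ✓), payload 010000.
Byte 4: 0x81 = 10000001 (10xxxxxx ✓), payload 000001.
Concatenate: 000011101010000000001 = 0x1D401 (21 bits → U+1D401).

U+1D401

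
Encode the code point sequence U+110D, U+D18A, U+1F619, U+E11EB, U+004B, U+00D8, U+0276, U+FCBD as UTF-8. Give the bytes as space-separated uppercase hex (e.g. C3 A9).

E1 84 8D ED 86 8A F0 9F 98 99 F3 A1 87 AB 4B C3 98 C9 B6 EF B2 BD

U+110D: 3-byte form → E1 84 8D.
U+D18A: 3-byte form → ED 86 8A.
U+1F619: 4-byte form → F0 9F 98 99.
U+E11EB: 4-byte form → F3 A1 87 AB.
U+004B: 1-byte form → 4B.
U+00D8: 2-byte form → C3 98.
U+0276: 2-byte form → C9 B6.
U+FCBD: 3-byte form → EF B2 BD.
Concatenated (22 bytes): E1 84 8D ED 86 8A F0 9F 98 99 F3 A1 87 AB 4B C3 98 C9 B6 EF B2 BD.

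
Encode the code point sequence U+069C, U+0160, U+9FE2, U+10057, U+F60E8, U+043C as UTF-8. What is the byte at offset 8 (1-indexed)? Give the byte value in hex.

1-indexed offset 8 is 0-indexed offset 7.
U+069C → 2-byte form DA 9C at offsets 0–1.
U+0160 → 2-byte form C5 A0 at offsets 2–3.
U+9FE2 → 3-byte form E9 BF A2 at offsets 4–6.
U+10057 → 4-byte form F0 90 81 97 at offsets 7–10.
Offset 7 falls in char 4's range; it's byte 1 of F0 90 81 97 = 0xF0.

0xF0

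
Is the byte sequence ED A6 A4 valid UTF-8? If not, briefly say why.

invalid (encodes a surrogate (U+D800–U+DFFF))

Structurally a 3-byte sequence; payload = 0xD9A4.
But 0xD9A4 is in U+D800–U+DFFF, the surrogate range. Surrogates are not Unicode scalar values and are forbidden in UTF-8.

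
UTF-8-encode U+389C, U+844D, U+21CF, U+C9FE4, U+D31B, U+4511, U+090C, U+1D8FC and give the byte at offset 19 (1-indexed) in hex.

0x91

1-indexed offset 19 is 0-indexed offset 18.
U+389C → 3-byte form E3 A2 9C at offsets 0–2.
U+844D → 3-byte form E8 91 8D at offsets 3–5.
U+21CF → 3-byte form E2 87 8F at offsets 6–8.
U+C9FE4 → 4-byte form F3 89 BF A4 at offsets 9–12.
U+D31B → 3-byte form ED 8C 9B at offsets 13–15.
U+4511 → 3-byte form E4 94 91 at offsets 16–18.
Offset 18 falls in char 6's range; it's byte 3 of E4 94 91 = 0x91.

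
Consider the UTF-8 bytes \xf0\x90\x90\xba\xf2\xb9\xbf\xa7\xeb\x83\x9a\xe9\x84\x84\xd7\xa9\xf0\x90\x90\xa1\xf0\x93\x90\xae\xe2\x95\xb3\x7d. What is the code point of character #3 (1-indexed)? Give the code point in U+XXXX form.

Offset 0: leading byte 0xF0 = 11110000 → 4-byte char #1 = F0 90 90 BA.
Offset 4: leading byte 0xF2 = 11110010 → 4-byte char #2 = F2 B9 BF A7.
Offset 8: leading byte 0xEB = 11101011 → 3-byte char #3 = EB 83 9A.
Leading byte 0xEB = 11101011 matches 1110xxxx → 3-byte sequence.
Byte 1: 0xEB = 11101011, payload 1011 (4 bits).
Byte 2: 0x83 = 10000011 (10xxxxxx ✓), payload 000011.
Byte 3: 0x9A = 10011010 (10xxxxxx ✓), payload 011010.
Concatenate: 1011000011011010 = 0xB0DA (16 bits → U+B0DA).

U+B0DA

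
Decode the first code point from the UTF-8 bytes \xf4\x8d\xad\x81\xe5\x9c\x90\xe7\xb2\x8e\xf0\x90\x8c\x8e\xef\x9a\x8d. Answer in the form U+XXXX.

Offset 0: leading byte 0xF4 = 11110100 → 4-byte char #1 = F4 8D AD 81.
Leading byte 0xF4 = 11110100 matches 11110xxx → 4-byte sequence.
Byte 1: 0xF4 = 11110100, payload 100 (3 bits).
Byte 2: 0x8D = 10001101 (10xxxxxx ✓), payload 001101.
Byte 3: 0xAD = 10101101 (10xxxxxx ✓), payload 101101.
Byte 4: 0x81 = 10000001 (10xxxxxx ✓), payload 000001.
Concatenate: 100001101101101000001 = 0x10DB41 (21 bits → U+10DB41).

U+10DB41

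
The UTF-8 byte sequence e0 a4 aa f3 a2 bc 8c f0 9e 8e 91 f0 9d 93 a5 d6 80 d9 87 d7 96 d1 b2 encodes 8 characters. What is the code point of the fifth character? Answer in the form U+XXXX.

U+0580

Offset 0: leading byte 0xE0 = 11100000 → 3-byte char #1 = E0 A4 AA.
Offset 3: leading byte 0xF3 = 11110011 → 4-byte char #2 = F3 A2 BC 8C.
Offset 7: leading byte 0xF0 = 11110000 → 4-byte char #3 = F0 9E 8E 91.
Offset 11: leading byte 0xF0 = 11110000 → 4-byte char #4 = F0 9D 93 A5.
Offset 15: leading byte 0xD6 = 11010110 → 2-byte char #5 = D6 80.
Leading byte 0xD6 = 11010110 matches 110xxxxx → 2-byte sequence.
Byte 1: 0xD6 = 11010110, payload 10110 (5 bits).
Byte 2: 0x80 = 10000000 (10xxxxxx ✓), payload 000000.
Concatenate: 10110000000 = 0x580 (11 bits → U+0580).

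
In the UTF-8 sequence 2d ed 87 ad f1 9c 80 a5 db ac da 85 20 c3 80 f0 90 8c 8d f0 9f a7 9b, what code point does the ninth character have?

U+1F9DB

Offset 0: leading byte 0x2D = 00101101 → 1-byte char #1 = 2D.
Offset 1: leading byte 0xED = 11101101 → 3-byte char #2 = ED 87 AD.
Offset 4: leading byte 0xF1 = 11110001 → 4-byte char #3 = F1 9C 80 A5.
Offset 8: leading byte 0xDB = 11011011 → 2-byte char #4 = DB AC.
Offset 10: leading byte 0xDA = 11011010 → 2-byte char #5 = DA 85.
Offset 12: leading byte 0x20 = 00100000 → 1-byte char #6 = 20.
Offset 13: leading byte 0xC3 = 11000011 → 2-byte char #7 = C3 80.
Offset 15: leading byte 0xF0 = 11110000 → 4-byte char #8 = F0 90 8C 8D.
Offset 19: leading byte 0xF0 = 11110000 → 4-byte char #9 = F0 9F A7 9B.
Leading byte 0xF0 = 11110000 matches 11110xxx → 4-byte sequence.
Byte 1: 0xF0 = 11110000, payload 000 (3 bits).
Byte 2: 0x9F = 10011111 (10xxxxxx ✓), payload 011111.
Byte 3: 0xA7 = 10100111 (10xxxxxx ✓), payload 100111.
Byte 4: 0x9B = 10011011 (10xxxxxx ✓), payload 011011.
Concatenate: 000011111100111011011 = 0x1F9DB (21 bits → U+1F9DB).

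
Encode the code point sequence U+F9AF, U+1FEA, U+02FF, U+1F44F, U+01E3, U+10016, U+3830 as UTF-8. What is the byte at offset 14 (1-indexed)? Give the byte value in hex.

0xA3

1-indexed offset 14 is 0-indexed offset 13.
U+F9AF → 3-byte form EF A6 AF at offsets 0–2.
U+1FEA → 3-byte form E1 BF AA at offsets 3–5.
U+02FF → 2-byte form CB BF at offsets 6–7.
U+1F44F → 4-byte form F0 9F 91 8F at offsets 8–11.
U+01E3 → 2-byte form C7 A3 at offsets 12–13.
Offset 13 falls in char 5's range; it's byte 2 of C7 A3 = 0xA3.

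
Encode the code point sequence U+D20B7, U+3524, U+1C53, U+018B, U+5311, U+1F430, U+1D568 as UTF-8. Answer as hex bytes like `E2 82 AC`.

F3 92 82 B7 E3 94 A4 E1 B1 93 C6 8B E5 8C 91 F0 9F 90 B0 F0 9D 95 A8

U+D20B7: 4-byte form → F3 92 82 B7.
U+3524: 3-byte form → E3 94 A4.
U+1C53: 3-byte form → E1 B1 93.
U+018B: 2-byte form → C6 8B.
U+5311: 3-byte form → E5 8C 91.
U+1F430: 4-byte form → F0 9F 90 B0.
U+1D568: 4-byte form → F0 9D 95 A8.
Concatenated (23 bytes): F3 92 82 B7 E3 94 A4 E1 B1 93 C6 8B E5 8C 91 F0 9F 90 B0 F0 9D 95 A8.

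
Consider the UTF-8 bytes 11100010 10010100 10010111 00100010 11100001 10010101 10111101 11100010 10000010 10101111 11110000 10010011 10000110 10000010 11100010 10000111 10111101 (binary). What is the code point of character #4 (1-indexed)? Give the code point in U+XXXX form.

Offset 0: leading byte 0xE2 = 11100010 → 3-byte char #1 = E2 94 97.
Offset 3: leading byte 0x22 = 00100010 → 1-byte char #2 = 22.
Offset 4: leading byte 0xE1 = 11100001 → 3-byte char #3 = E1 95 BD.
Offset 7: leading byte 0xE2 = 11100010 → 3-byte char #4 = E2 82 AF.
Leading byte 0xE2 = 11100010 matches 1110xxxx → 3-byte sequence.
Byte 1: 0xE2 = 11100010, payload 0010 (4 bits).
Byte 2: 0x82 = 10000010 (10xxxxxx ✓), payload 000010.
Byte 3: 0xAF = 10101111 (10xxxxxx ✓), payload 101111.
Concatenate: 0010000010101111 = 0x20AF (16 bits → U+20AF).

U+20AF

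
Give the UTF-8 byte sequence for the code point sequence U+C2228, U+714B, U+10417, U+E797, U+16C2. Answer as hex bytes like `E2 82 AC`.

F3 82 88 A8 E7 85 8B F0 90 90 97 EE 9E 97 E1 9B 82

U+C2228: 4-byte form → F3 82 88 A8.
U+714B: 3-byte form → E7 85 8B.
U+10417: 4-byte form → F0 90 90 97.
U+E797: 3-byte form → EE 9E 97.
U+16C2: 3-byte form → E1 9B 82.
Concatenated (17 bytes): F3 82 88 A8 E7 85 8B F0 90 90 97 EE 9E 97 E1 9B 82.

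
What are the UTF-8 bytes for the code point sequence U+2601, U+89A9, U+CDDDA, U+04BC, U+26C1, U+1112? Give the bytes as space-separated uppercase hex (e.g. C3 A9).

E2 98 81 E8 A6 A9 F3 8D B7 9A D2 BC E2 9B 81 E1 84 92

U+2601: 3-byte form → E2 98 81.
U+89A9: 3-byte form → E8 A6 A9.
U+CDDDA: 4-byte form → F3 8D B7 9A.
U+04BC: 2-byte form → D2 BC.
U+26C1: 3-byte form → E2 9B 81.
U+1112: 3-byte form → E1 84 92.
Concatenated (18 bytes): E2 98 81 E8 A6 A9 F3 8D B7 9A D2 BC E2 9B 81 E1 84 92.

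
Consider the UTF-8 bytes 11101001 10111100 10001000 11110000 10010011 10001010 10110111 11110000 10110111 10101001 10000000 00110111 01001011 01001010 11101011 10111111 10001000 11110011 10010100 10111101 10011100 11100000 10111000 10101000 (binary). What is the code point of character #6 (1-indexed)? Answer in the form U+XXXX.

U+004A

Offset 0: leading byte 0xE9 = 11101001 → 3-byte char #1 = E9 BC 88.
Offset 3: leading byte 0xF0 = 11110000 → 4-byte char #2 = F0 93 8A B7.
Offset 7: leading byte 0xF0 = 11110000 → 4-byte char #3 = F0 B7 A9 80.
Offset 11: leading byte 0x37 = 00110111 → 1-byte char #4 = 37.
Offset 12: leading byte 0x4B = 01001011 → 1-byte char #5 = 4B.
Offset 13: leading byte 0x4A = 01001010 → 1-byte char #6 = 4A.
Leading byte 0x4A = 01001010 matches 0xxxxxxx → 1-byte sequence.
Byte 1: 0x4A = 01001010, payload 1001010 (7 bits).
Concatenate: 1001010 = 0x4A (7 bits → U+004A).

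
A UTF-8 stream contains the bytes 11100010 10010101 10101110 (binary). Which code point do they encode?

Leading byte 0xE2 = 11100010 matches 1110xxxx → 3-byte sequence.
Byte 1: 0xE2 = 11100010, payload 0010 (4 bits).
Byte 2: 0x95 = 10010101 (10xxxxxx ✓), payload 010101.
Byte 3: 0xAE = 10101110 (10xxxxxx ✓), payload 101110.
Concatenate: 0010010101101110 = 0x256E (16 bits → U+256E).

U+256E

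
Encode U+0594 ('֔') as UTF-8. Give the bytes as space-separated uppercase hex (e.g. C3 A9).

D6 94

U+0594 = 0x594 = 1428 decimal. In range U+0080–U+07FF → 2-byte form: 110xxxxx 10xxxxxx.
Binary (11 bits): 10110010100.
Split 5+6: 10110 | 010100.
Byte 1: 11010110 = 0xD6.
Byte 2: 10010100 = 0x94.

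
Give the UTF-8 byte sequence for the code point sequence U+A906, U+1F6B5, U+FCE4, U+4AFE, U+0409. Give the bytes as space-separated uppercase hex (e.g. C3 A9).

U+A906: 3-byte form → EA A4 86.
U+1F6B5: 4-byte form → F0 9F 9A B5.
U+FCE4: 3-byte form → EF B3 A4.
U+4AFE: 3-byte form → E4 AB BE.
U+0409: 2-byte form → D0 89.
Concatenated (15 bytes): EA A4 86 F0 9F 9A B5 EF B3 A4 E4 AB BE D0 89.

EA A4 86 F0 9F 9A B5 EF B3 A4 E4 AB BE D0 89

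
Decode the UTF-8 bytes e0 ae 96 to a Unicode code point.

U+0B96

Leading byte 0xE0 = 11100000 matches 1110xxxx → 3-byte sequence.
Byte 1: 0xE0 = 11100000, payload 0000 (4 bits).
Byte 2: 0xAE = 10101110 (10xxxxxx ✓), payload 101110.
Byte 3: 0x96 = 10010110 (10xxxxxx ✓), payload 010110.
Concatenate: 0000101110010110 = 0xB96 (16 bits → U+0B96).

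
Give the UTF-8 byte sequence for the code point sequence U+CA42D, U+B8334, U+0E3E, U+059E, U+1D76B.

U+CA42D: 4-byte form → F3 8A 90 AD.
U+B8334: 4-byte form → F2 B8 8C B4.
U+0E3E: 3-byte form → E0 B8 BE.
U+059E: 2-byte form → D6 9E.
U+1D76B: 4-byte form → F0 9D 9D AB.
Concatenated (17 bytes): F3 8A 90 AD F2 B8 8C B4 E0 B8 BE D6 9E F0 9D 9D AB.

F3 8A 90 AD F2 B8 8C B4 E0 B8 BE D6 9E F0 9D 9D AB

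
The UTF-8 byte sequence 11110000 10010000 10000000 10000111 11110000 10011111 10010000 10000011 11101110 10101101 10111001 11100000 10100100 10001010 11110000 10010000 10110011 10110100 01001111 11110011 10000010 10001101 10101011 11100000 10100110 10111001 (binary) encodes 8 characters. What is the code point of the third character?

U+EB79

Offset 0: leading byte 0xF0 = 11110000 → 4-byte char #1 = F0 90 80 87.
Offset 4: leading byte 0xF0 = 11110000 → 4-byte char #2 = F0 9F 90 83.
Offset 8: leading byte 0xEE = 11101110 → 3-byte char #3 = EE AD B9.
Leading byte 0xEE = 11101110 matches 1110xxxx → 3-byte sequence.
Byte 1: 0xEE = 11101110, payload 1110 (4 bits).
Byte 2: 0xAD = 10101101 (10xxxxxx ✓), payload 101101.
Byte 3: 0xB9 = 10111001 (10xxxxxx ✓), payload 111001.
Concatenate: 1110101101111001 = 0xEB79 (16 bits → U+EB79).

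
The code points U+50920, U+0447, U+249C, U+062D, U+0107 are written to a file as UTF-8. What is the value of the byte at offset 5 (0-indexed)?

U+50920 → 4-byte form F1 90 A4 A0 at offsets 0–3.
U+0447 → 2-byte form D1 87 at offsets 4–5.
Offset 5 falls in char 2's range; it's byte 2 of D1 87 = 0x87.

0x87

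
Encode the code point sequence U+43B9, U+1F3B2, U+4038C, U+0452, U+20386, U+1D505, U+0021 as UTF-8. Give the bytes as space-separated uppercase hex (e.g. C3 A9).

U+43B9: 3-byte form → E4 8E B9.
U+1F3B2: 4-byte form → F0 9F 8E B2.
U+4038C: 4-byte form → F1 80 8E 8C.
U+0452: 2-byte form → D1 92.
U+20386: 4-byte form → F0 A0 8E 86.
U+1D505: 4-byte form → F0 9D 94 85.
U+0021: 1-byte form → 21.
Concatenated (22 bytes): E4 8E B9 F0 9F 8E B2 F1 80 8E 8C D1 92 F0 A0 8E 86 F0 9D 94 85 21.

E4 8E B9 F0 9F 8E B2 F1 80 8E 8C D1 92 F0 A0 8E 86 F0 9D 94 85 21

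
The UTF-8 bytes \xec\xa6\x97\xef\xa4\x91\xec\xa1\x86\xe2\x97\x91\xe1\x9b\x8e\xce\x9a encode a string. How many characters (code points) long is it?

6

Byte at offset 0: 0xEC = 11101100 → 3-byte char (#1). Advance 3.
Byte at offset 3: 0xEF = 11101111 → 3-byte char (#2). Advance 3.
Byte at offset 6: 0xEC = 11101100 → 3-byte char (#3). Advance 3.
Byte at offset 9: 0xE2 = 11100010 → 3-byte char (#4). Advance 3.
Byte at offset 12: 0xE1 = 11100001 → 3-byte char (#5). Advance 3.
Byte at offset 15: 0xCE = 11001110 → 2-byte char (#6). Advance 2.
Reached end at offset 17 after 6 code points.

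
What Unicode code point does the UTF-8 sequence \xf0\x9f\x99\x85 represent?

U+1F645

Leading byte 0xF0 = 11110000 matches 11110xxx → 4-byte sequence.
Byte 1: 0xF0 = 11110000, payload 000 (3 bits).
Byte 2: 0x9F = 10011111 (10xxxxxx ✓), payload 011111.
Byte 3: 0x99 = 10011001 (10xxxxxx ✓), payload 011001.
Byte 4: 0x85 = 10000101 (10xxxxxx ✓), payload 000101.
Concatenate: 000011111011001000101 = 0x1F645 (21 bits → U+1F645).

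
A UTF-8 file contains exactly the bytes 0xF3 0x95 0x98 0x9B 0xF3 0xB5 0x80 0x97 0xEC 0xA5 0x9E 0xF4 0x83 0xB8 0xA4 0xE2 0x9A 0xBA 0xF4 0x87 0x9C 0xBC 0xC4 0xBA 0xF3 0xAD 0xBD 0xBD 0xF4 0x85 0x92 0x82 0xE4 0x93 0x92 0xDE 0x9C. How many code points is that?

11

Byte at offset 0: 0xF3 = 11110011 → 4-byte char (#1). Advance 4.
Byte at offset 4: 0xF3 = 11110011 → 4-byte char (#2). Advance 4.
Byte at offset 8: 0xEC = 11101100 → 3-byte char (#3). Advance 3.
Byte at offset 11: 0xF4 = 11110100 → 4-byte char (#4). Advance 4.
Byte at offset 15: 0xE2 = 11100010 → 3-byte char (#5). Advance 3.
Byte at offset 18: 0xF4 = 11110100 → 4-byte char (#6). Advance 4.
Byte at offset 22: 0xC4 = 11000100 → 2-byte char (#7). Advance 2.
Byte at offset 24: 0xF3 = 11110011 → 4-byte char (#8). Advance 4.
Byte at offset 28: 0xF4 = 11110100 → 4-byte char (#9). Advance 4.
Byte at offset 32: 0xE4 = 11100100 → 3-byte char (#10). Advance 3.
Byte at offset 35: 0xDE = 11011110 → 2-byte char (#11). Advance 2.
Reached end at offset 37 after 11 code points.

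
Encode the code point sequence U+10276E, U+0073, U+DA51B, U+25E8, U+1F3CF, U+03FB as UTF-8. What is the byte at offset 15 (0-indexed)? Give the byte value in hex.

0x8F

U+10276E → 4-byte form F4 82 9D AE at offsets 0–3.
U+0073 → 1-byte form 73 at offsets 4–4.
U+DA51B → 4-byte form F3 9A 94 9B at offsets 5–8.
U+25E8 → 3-byte form E2 97 A8 at offsets 9–11.
U+1F3CF → 4-byte form F0 9F 8F 8F at offsets 12–15.
Offset 15 falls in char 5's range; it's byte 4 of F0 9F 8F 8F = 0x8F.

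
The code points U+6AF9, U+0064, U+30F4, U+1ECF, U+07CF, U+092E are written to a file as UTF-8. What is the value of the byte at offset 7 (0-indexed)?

0xE1

U+6AF9 → 3-byte form E6 AB B9 at offsets 0–2.
U+0064 → 1-byte form 64 at offsets 3–3.
U+30F4 → 3-byte form E3 83 B4 at offsets 4–6.
U+1ECF → 3-byte form E1 BB 8F at offsets 7–9.
Offset 7 falls in char 4's range; it's byte 1 of E1 BB 8F = 0xE1.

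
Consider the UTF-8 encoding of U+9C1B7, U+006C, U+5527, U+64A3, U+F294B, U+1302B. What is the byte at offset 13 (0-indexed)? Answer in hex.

U+9C1B7 → 4-byte form F2 9C 86 B7 at offsets 0–3.
U+006C → 1-byte form 6C at offsets 4–4.
U+5527 → 3-byte form E5 94 A7 at offsets 5–7.
U+64A3 → 3-byte form E6 92 A3 at offsets 8–10.
U+F294B → 4-byte form F3 B2 A5 8B at offsets 11–14.
Offset 13 falls in char 5's range; it's byte 3 of F3 B2 A5 8B = 0xA5.

0xA5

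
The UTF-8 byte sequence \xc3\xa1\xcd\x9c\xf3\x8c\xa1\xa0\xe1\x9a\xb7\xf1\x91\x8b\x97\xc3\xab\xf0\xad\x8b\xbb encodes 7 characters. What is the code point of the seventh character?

U+2D2FB

Offset 0: leading byte 0xC3 = 11000011 → 2-byte char #1 = C3 A1.
Offset 2: leading byte 0xCD = 11001101 → 2-byte char #2 = CD 9C.
Offset 4: leading byte 0xF3 = 11110011 → 4-byte char #3 = F3 8C A1 A0.
Offset 8: leading byte 0xE1 = 11100001 → 3-byte char #4 = E1 9A B7.
Offset 11: leading byte 0xF1 = 11110001 → 4-byte char #5 = F1 91 8B 97.
Offset 15: leading byte 0xC3 = 11000011 → 2-byte char #6 = C3 AB.
Offset 17: leading byte 0xF0 = 11110000 → 4-byte char #7 = F0 AD 8B BB.
Leading byte 0xF0 = 11110000 matches 11110xxx → 4-byte sequence.
Byte 1: 0xF0 = 11110000, payload 000 (3 bits).
Byte 2: 0xAD = 10101101 (10xxxxxx ✓), payload 101101.
Byte 3: 0x8B = 10001011 (10xxxxxx ✓), payload 001011.
Byte 4: 0xBB = 10111011 (10xxxxxx ✓), payload 111011.
Concatenate: 000101101001011111011 = 0x2D2FB (21 bits → U+2D2FB).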